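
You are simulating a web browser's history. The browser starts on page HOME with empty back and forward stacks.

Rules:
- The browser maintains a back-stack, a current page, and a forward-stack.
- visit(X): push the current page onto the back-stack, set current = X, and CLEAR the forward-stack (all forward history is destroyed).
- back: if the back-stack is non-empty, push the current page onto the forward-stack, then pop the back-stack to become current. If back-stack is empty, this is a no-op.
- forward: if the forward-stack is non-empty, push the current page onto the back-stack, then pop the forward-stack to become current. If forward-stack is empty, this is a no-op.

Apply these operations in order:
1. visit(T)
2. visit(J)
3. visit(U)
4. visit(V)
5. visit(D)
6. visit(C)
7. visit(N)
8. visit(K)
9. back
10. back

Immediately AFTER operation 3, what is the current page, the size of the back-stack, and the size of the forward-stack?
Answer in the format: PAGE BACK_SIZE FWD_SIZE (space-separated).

After 1 (visit(T)): cur=T back=1 fwd=0
After 2 (visit(J)): cur=J back=2 fwd=0
After 3 (visit(U)): cur=U back=3 fwd=0

U 3 0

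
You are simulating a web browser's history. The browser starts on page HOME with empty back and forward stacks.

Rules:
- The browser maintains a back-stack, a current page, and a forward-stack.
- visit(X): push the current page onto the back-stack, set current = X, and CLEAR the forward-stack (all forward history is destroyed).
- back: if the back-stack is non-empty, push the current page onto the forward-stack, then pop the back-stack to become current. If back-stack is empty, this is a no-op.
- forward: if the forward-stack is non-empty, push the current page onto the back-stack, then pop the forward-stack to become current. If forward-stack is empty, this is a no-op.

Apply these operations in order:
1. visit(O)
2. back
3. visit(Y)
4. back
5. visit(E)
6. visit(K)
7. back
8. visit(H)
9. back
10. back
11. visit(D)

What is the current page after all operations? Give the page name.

Answer: D

Derivation:
After 1 (visit(O)): cur=O back=1 fwd=0
After 2 (back): cur=HOME back=0 fwd=1
After 3 (visit(Y)): cur=Y back=1 fwd=0
After 4 (back): cur=HOME back=0 fwd=1
After 5 (visit(E)): cur=E back=1 fwd=0
After 6 (visit(K)): cur=K back=2 fwd=0
After 7 (back): cur=E back=1 fwd=1
After 8 (visit(H)): cur=H back=2 fwd=0
After 9 (back): cur=E back=1 fwd=1
After 10 (back): cur=HOME back=0 fwd=2
After 11 (visit(D)): cur=D back=1 fwd=0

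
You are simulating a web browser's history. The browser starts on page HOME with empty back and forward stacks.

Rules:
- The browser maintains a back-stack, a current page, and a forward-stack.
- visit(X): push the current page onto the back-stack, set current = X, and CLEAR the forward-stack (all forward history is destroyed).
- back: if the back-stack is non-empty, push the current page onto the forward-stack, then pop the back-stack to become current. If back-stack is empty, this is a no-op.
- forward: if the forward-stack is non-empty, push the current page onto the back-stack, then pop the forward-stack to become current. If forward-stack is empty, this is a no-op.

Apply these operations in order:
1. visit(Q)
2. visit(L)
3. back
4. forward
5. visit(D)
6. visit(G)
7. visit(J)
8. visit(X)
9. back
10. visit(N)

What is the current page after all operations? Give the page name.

Answer: N

Derivation:
After 1 (visit(Q)): cur=Q back=1 fwd=0
After 2 (visit(L)): cur=L back=2 fwd=0
After 3 (back): cur=Q back=1 fwd=1
After 4 (forward): cur=L back=2 fwd=0
After 5 (visit(D)): cur=D back=3 fwd=0
After 6 (visit(G)): cur=G back=4 fwd=0
After 7 (visit(J)): cur=J back=5 fwd=0
After 8 (visit(X)): cur=X back=6 fwd=0
After 9 (back): cur=J back=5 fwd=1
After 10 (visit(N)): cur=N back=6 fwd=0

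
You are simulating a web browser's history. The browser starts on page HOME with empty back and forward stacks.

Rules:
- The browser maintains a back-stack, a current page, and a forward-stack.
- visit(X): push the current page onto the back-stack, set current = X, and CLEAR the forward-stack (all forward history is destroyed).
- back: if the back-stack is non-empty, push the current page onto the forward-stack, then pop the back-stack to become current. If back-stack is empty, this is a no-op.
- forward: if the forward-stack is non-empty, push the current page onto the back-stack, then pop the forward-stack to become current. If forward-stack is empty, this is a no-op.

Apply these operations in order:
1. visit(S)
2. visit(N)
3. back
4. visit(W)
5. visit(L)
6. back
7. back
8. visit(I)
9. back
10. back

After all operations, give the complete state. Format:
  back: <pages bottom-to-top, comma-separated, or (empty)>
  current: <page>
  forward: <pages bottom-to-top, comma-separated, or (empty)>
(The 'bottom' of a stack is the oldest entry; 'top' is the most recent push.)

Answer: back: (empty)
current: HOME
forward: I,S

Derivation:
After 1 (visit(S)): cur=S back=1 fwd=0
After 2 (visit(N)): cur=N back=2 fwd=0
After 3 (back): cur=S back=1 fwd=1
After 4 (visit(W)): cur=W back=2 fwd=0
After 5 (visit(L)): cur=L back=3 fwd=0
After 6 (back): cur=W back=2 fwd=1
After 7 (back): cur=S back=1 fwd=2
After 8 (visit(I)): cur=I back=2 fwd=0
After 9 (back): cur=S back=1 fwd=1
After 10 (back): cur=HOME back=0 fwd=2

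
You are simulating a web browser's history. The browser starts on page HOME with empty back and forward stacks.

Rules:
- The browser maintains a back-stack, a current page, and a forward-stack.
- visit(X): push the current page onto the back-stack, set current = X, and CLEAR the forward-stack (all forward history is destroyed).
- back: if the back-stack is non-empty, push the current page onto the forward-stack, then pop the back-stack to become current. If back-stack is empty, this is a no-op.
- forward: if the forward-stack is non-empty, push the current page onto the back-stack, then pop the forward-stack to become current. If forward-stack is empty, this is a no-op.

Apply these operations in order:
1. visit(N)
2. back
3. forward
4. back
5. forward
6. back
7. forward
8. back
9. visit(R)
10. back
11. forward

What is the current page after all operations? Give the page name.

Answer: R

Derivation:
After 1 (visit(N)): cur=N back=1 fwd=0
After 2 (back): cur=HOME back=0 fwd=1
After 3 (forward): cur=N back=1 fwd=0
After 4 (back): cur=HOME back=0 fwd=1
After 5 (forward): cur=N back=1 fwd=0
After 6 (back): cur=HOME back=0 fwd=1
After 7 (forward): cur=N back=1 fwd=0
After 8 (back): cur=HOME back=0 fwd=1
After 9 (visit(R)): cur=R back=1 fwd=0
After 10 (back): cur=HOME back=0 fwd=1
After 11 (forward): cur=R back=1 fwd=0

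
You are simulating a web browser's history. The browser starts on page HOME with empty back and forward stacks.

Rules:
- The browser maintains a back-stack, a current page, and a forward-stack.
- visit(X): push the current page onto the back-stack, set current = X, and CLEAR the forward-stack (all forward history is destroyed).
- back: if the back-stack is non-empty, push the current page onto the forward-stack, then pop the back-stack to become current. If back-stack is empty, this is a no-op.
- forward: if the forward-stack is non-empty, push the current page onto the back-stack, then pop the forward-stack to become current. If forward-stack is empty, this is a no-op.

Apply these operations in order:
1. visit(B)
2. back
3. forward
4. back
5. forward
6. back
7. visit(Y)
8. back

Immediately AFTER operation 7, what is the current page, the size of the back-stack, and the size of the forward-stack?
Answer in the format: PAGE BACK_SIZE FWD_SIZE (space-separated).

After 1 (visit(B)): cur=B back=1 fwd=0
After 2 (back): cur=HOME back=0 fwd=1
After 3 (forward): cur=B back=1 fwd=0
After 4 (back): cur=HOME back=0 fwd=1
After 5 (forward): cur=B back=1 fwd=0
After 6 (back): cur=HOME back=0 fwd=1
After 7 (visit(Y)): cur=Y back=1 fwd=0

Y 1 0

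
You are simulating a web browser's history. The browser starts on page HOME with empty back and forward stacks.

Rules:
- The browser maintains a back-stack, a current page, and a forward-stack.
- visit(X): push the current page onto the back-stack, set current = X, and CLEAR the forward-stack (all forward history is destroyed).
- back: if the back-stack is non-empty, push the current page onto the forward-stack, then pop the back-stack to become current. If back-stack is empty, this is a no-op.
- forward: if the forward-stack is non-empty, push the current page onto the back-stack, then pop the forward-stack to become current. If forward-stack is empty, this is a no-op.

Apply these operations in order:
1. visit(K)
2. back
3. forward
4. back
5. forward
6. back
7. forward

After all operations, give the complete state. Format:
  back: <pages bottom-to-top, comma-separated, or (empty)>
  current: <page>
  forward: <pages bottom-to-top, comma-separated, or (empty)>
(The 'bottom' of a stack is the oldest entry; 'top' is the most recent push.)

Answer: back: HOME
current: K
forward: (empty)

Derivation:
After 1 (visit(K)): cur=K back=1 fwd=0
After 2 (back): cur=HOME back=0 fwd=1
After 3 (forward): cur=K back=1 fwd=0
After 4 (back): cur=HOME back=0 fwd=1
After 5 (forward): cur=K back=1 fwd=0
After 6 (back): cur=HOME back=0 fwd=1
After 7 (forward): cur=K back=1 fwd=0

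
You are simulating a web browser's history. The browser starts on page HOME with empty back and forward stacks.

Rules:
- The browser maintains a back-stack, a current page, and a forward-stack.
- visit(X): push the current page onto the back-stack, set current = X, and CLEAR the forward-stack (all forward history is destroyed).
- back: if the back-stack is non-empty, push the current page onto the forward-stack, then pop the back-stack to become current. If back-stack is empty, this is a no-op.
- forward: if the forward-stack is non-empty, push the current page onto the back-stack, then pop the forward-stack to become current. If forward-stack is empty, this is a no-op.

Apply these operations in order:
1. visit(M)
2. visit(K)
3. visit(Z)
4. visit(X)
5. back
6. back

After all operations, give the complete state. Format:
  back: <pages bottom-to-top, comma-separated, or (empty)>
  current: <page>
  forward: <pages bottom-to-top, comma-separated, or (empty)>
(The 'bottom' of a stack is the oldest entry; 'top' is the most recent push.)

Answer: back: HOME,M
current: K
forward: X,Z

Derivation:
After 1 (visit(M)): cur=M back=1 fwd=0
After 2 (visit(K)): cur=K back=2 fwd=0
After 3 (visit(Z)): cur=Z back=3 fwd=0
After 4 (visit(X)): cur=X back=4 fwd=0
After 5 (back): cur=Z back=3 fwd=1
After 6 (back): cur=K back=2 fwd=2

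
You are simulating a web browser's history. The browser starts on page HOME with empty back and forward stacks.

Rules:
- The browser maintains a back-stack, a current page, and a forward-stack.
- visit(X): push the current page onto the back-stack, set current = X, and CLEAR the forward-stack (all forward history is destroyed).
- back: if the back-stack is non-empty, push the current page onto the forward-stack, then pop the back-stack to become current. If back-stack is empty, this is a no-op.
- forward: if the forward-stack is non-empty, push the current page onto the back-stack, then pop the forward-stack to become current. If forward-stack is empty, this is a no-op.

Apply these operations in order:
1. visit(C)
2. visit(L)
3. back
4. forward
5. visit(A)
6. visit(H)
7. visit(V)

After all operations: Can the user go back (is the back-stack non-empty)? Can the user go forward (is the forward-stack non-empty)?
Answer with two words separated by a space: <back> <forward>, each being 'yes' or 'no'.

After 1 (visit(C)): cur=C back=1 fwd=0
After 2 (visit(L)): cur=L back=2 fwd=0
After 3 (back): cur=C back=1 fwd=1
After 4 (forward): cur=L back=2 fwd=0
After 5 (visit(A)): cur=A back=3 fwd=0
After 6 (visit(H)): cur=H back=4 fwd=0
After 7 (visit(V)): cur=V back=5 fwd=0

Answer: yes no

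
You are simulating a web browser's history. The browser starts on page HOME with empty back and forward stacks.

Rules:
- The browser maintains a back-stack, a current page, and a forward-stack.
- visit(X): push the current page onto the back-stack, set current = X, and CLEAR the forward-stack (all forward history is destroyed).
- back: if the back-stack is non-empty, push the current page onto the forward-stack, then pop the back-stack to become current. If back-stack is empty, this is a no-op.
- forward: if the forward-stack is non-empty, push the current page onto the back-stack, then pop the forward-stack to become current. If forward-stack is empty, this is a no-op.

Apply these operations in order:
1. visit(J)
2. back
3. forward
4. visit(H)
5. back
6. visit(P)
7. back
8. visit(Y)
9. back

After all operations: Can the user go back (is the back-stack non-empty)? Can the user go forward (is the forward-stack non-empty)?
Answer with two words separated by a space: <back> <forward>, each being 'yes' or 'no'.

Answer: yes yes

Derivation:
After 1 (visit(J)): cur=J back=1 fwd=0
After 2 (back): cur=HOME back=0 fwd=1
After 3 (forward): cur=J back=1 fwd=0
After 4 (visit(H)): cur=H back=2 fwd=0
After 5 (back): cur=J back=1 fwd=1
After 6 (visit(P)): cur=P back=2 fwd=0
After 7 (back): cur=J back=1 fwd=1
After 8 (visit(Y)): cur=Y back=2 fwd=0
After 9 (back): cur=J back=1 fwd=1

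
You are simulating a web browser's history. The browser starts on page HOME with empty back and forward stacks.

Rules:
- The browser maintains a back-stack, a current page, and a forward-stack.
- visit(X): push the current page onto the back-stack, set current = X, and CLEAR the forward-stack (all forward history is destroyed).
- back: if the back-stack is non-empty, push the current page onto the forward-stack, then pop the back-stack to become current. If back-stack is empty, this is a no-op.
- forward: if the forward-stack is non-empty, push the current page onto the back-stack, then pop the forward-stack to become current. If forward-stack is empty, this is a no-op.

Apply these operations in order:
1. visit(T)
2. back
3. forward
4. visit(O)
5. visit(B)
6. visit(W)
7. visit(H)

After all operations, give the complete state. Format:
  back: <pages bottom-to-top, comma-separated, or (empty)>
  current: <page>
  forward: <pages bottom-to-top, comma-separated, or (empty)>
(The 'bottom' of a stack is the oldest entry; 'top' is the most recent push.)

After 1 (visit(T)): cur=T back=1 fwd=0
After 2 (back): cur=HOME back=0 fwd=1
After 3 (forward): cur=T back=1 fwd=0
After 4 (visit(O)): cur=O back=2 fwd=0
After 5 (visit(B)): cur=B back=3 fwd=0
After 6 (visit(W)): cur=W back=4 fwd=0
After 7 (visit(H)): cur=H back=5 fwd=0

Answer: back: HOME,T,O,B,W
current: H
forward: (empty)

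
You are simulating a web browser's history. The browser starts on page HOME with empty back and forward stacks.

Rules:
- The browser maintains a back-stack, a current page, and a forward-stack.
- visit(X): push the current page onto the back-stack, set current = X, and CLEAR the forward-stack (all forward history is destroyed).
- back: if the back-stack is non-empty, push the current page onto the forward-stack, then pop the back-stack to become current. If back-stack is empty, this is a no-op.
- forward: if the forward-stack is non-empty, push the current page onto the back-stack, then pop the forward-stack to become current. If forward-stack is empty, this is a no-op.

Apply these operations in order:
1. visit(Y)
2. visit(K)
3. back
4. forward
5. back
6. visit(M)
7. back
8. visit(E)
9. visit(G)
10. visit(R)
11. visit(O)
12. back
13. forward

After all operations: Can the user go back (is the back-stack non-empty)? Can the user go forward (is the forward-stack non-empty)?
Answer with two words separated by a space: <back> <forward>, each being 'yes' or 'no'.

After 1 (visit(Y)): cur=Y back=1 fwd=0
After 2 (visit(K)): cur=K back=2 fwd=0
After 3 (back): cur=Y back=1 fwd=1
After 4 (forward): cur=K back=2 fwd=0
After 5 (back): cur=Y back=1 fwd=1
After 6 (visit(M)): cur=M back=2 fwd=0
After 7 (back): cur=Y back=1 fwd=1
After 8 (visit(E)): cur=E back=2 fwd=0
After 9 (visit(G)): cur=G back=3 fwd=0
After 10 (visit(R)): cur=R back=4 fwd=0
After 11 (visit(O)): cur=O back=5 fwd=0
After 12 (back): cur=R back=4 fwd=1
After 13 (forward): cur=O back=5 fwd=0

Answer: yes no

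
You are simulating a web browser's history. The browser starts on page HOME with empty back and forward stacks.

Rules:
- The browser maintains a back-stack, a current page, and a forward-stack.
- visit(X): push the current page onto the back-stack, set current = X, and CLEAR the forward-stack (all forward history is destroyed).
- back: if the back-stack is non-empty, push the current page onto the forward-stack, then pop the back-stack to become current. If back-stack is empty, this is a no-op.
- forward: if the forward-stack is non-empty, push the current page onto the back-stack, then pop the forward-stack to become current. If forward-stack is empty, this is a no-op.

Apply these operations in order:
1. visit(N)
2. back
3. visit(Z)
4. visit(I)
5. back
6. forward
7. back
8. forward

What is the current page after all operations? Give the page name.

After 1 (visit(N)): cur=N back=1 fwd=0
After 2 (back): cur=HOME back=0 fwd=1
After 3 (visit(Z)): cur=Z back=1 fwd=0
After 4 (visit(I)): cur=I back=2 fwd=0
After 5 (back): cur=Z back=1 fwd=1
After 6 (forward): cur=I back=2 fwd=0
After 7 (back): cur=Z back=1 fwd=1
After 8 (forward): cur=I back=2 fwd=0

Answer: I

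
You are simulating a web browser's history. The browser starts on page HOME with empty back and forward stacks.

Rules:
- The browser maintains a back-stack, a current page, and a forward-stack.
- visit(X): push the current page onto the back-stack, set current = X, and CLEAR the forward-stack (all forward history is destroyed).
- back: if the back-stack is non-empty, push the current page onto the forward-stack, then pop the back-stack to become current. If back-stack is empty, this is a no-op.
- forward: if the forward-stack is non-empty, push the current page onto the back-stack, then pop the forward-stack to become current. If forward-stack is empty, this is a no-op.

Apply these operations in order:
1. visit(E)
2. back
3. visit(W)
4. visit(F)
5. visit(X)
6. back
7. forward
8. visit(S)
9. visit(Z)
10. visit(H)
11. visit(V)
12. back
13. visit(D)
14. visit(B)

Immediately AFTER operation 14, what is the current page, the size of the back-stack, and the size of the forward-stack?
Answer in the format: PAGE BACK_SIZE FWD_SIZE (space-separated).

After 1 (visit(E)): cur=E back=1 fwd=0
After 2 (back): cur=HOME back=0 fwd=1
After 3 (visit(W)): cur=W back=1 fwd=0
After 4 (visit(F)): cur=F back=2 fwd=0
After 5 (visit(X)): cur=X back=3 fwd=0
After 6 (back): cur=F back=2 fwd=1
After 7 (forward): cur=X back=3 fwd=0
After 8 (visit(S)): cur=S back=4 fwd=0
After 9 (visit(Z)): cur=Z back=5 fwd=0
After 10 (visit(H)): cur=H back=6 fwd=0
After 11 (visit(V)): cur=V back=7 fwd=0
After 12 (back): cur=H back=6 fwd=1
After 13 (visit(D)): cur=D back=7 fwd=0
After 14 (visit(B)): cur=B back=8 fwd=0

B 8 0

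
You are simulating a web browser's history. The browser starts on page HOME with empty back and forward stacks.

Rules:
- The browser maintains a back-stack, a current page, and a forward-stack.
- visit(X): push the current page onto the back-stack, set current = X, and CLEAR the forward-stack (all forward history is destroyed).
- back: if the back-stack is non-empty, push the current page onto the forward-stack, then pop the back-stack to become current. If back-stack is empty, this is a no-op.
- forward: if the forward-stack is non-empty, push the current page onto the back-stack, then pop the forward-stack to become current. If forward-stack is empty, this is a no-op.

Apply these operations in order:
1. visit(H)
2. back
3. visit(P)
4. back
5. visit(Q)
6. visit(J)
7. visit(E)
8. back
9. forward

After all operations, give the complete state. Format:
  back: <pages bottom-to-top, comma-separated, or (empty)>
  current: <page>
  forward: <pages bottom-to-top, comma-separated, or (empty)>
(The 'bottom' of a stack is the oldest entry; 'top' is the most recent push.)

After 1 (visit(H)): cur=H back=1 fwd=0
After 2 (back): cur=HOME back=0 fwd=1
After 3 (visit(P)): cur=P back=1 fwd=0
After 4 (back): cur=HOME back=0 fwd=1
After 5 (visit(Q)): cur=Q back=1 fwd=0
After 6 (visit(J)): cur=J back=2 fwd=0
After 7 (visit(E)): cur=E back=3 fwd=0
After 8 (back): cur=J back=2 fwd=1
After 9 (forward): cur=E back=3 fwd=0

Answer: back: HOME,Q,J
current: E
forward: (empty)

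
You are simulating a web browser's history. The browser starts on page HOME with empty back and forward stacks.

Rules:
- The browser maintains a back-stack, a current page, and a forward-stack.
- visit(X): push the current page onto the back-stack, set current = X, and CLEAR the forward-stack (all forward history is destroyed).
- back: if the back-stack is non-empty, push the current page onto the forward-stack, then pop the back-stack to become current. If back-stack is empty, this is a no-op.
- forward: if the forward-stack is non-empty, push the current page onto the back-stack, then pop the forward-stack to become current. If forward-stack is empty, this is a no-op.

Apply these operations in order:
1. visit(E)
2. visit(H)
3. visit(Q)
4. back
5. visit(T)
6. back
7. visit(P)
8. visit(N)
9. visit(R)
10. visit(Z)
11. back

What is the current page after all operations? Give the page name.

Answer: R

Derivation:
After 1 (visit(E)): cur=E back=1 fwd=0
After 2 (visit(H)): cur=H back=2 fwd=0
After 3 (visit(Q)): cur=Q back=3 fwd=0
After 4 (back): cur=H back=2 fwd=1
After 5 (visit(T)): cur=T back=3 fwd=0
After 6 (back): cur=H back=2 fwd=1
After 7 (visit(P)): cur=P back=3 fwd=0
After 8 (visit(N)): cur=N back=4 fwd=0
After 9 (visit(R)): cur=R back=5 fwd=0
After 10 (visit(Z)): cur=Z back=6 fwd=0
After 11 (back): cur=R back=5 fwd=1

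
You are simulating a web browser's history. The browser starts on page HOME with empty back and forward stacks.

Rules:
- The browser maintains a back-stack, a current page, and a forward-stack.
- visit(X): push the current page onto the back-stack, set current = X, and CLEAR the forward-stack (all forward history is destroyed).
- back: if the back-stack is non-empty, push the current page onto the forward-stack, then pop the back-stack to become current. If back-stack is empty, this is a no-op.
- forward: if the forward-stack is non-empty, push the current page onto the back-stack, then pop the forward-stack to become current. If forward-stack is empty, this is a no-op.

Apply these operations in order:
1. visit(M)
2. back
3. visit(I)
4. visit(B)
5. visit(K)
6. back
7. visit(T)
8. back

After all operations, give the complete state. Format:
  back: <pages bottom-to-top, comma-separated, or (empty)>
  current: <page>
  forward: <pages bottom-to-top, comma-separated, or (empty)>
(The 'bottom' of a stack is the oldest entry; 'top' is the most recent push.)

After 1 (visit(M)): cur=M back=1 fwd=0
After 2 (back): cur=HOME back=0 fwd=1
After 3 (visit(I)): cur=I back=1 fwd=0
After 4 (visit(B)): cur=B back=2 fwd=0
After 5 (visit(K)): cur=K back=3 fwd=0
After 6 (back): cur=B back=2 fwd=1
After 7 (visit(T)): cur=T back=3 fwd=0
After 8 (back): cur=B back=2 fwd=1

Answer: back: HOME,I
current: B
forward: T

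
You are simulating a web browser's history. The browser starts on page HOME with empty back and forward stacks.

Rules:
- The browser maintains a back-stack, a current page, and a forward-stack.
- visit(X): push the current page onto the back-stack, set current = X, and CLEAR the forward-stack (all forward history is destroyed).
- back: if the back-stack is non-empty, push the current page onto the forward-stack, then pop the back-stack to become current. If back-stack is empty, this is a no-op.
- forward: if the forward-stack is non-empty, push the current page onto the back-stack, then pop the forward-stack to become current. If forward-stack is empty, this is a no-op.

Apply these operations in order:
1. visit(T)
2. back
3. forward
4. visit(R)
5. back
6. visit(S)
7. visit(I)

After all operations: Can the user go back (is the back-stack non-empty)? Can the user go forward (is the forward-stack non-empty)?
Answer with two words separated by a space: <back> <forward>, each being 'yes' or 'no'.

After 1 (visit(T)): cur=T back=1 fwd=0
After 2 (back): cur=HOME back=0 fwd=1
After 3 (forward): cur=T back=1 fwd=0
After 4 (visit(R)): cur=R back=2 fwd=0
After 5 (back): cur=T back=1 fwd=1
After 6 (visit(S)): cur=S back=2 fwd=0
After 7 (visit(I)): cur=I back=3 fwd=0

Answer: yes no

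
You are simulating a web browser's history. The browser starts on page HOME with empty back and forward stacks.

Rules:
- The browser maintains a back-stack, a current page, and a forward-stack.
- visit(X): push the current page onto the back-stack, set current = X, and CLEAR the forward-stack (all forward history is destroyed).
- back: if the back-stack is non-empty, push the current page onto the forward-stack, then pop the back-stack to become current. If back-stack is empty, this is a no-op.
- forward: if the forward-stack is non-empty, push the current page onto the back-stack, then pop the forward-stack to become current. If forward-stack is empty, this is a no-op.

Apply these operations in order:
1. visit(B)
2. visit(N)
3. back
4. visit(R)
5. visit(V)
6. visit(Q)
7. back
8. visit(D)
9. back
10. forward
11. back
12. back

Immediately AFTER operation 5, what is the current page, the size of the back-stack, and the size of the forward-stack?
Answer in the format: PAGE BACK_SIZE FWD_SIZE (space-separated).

After 1 (visit(B)): cur=B back=1 fwd=0
After 2 (visit(N)): cur=N back=2 fwd=0
After 3 (back): cur=B back=1 fwd=1
After 4 (visit(R)): cur=R back=2 fwd=0
After 5 (visit(V)): cur=V back=3 fwd=0

V 3 0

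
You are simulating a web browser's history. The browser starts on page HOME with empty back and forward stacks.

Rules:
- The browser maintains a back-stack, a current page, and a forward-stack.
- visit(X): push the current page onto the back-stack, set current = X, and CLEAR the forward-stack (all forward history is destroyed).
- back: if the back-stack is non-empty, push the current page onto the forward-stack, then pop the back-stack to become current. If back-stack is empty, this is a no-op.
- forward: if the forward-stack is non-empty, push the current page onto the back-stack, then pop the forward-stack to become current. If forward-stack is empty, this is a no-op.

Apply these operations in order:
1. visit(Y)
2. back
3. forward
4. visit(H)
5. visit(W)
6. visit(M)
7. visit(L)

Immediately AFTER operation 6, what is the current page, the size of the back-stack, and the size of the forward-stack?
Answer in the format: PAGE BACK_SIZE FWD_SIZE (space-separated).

After 1 (visit(Y)): cur=Y back=1 fwd=0
After 2 (back): cur=HOME back=0 fwd=1
After 3 (forward): cur=Y back=1 fwd=0
After 4 (visit(H)): cur=H back=2 fwd=0
After 5 (visit(W)): cur=W back=3 fwd=0
After 6 (visit(M)): cur=M back=4 fwd=0

M 4 0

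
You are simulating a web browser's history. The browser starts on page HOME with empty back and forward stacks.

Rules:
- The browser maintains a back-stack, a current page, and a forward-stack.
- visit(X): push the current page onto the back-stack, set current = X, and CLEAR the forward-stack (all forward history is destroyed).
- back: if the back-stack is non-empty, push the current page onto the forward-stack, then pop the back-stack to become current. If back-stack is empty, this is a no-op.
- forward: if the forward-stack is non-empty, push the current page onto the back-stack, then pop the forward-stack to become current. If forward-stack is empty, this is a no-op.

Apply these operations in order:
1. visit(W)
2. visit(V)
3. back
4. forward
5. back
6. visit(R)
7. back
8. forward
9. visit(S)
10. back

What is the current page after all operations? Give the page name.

Answer: R

Derivation:
After 1 (visit(W)): cur=W back=1 fwd=0
After 2 (visit(V)): cur=V back=2 fwd=0
After 3 (back): cur=W back=1 fwd=1
After 4 (forward): cur=V back=2 fwd=0
After 5 (back): cur=W back=1 fwd=1
After 6 (visit(R)): cur=R back=2 fwd=0
After 7 (back): cur=W back=1 fwd=1
After 8 (forward): cur=R back=2 fwd=0
After 9 (visit(S)): cur=S back=3 fwd=0
After 10 (back): cur=R back=2 fwd=1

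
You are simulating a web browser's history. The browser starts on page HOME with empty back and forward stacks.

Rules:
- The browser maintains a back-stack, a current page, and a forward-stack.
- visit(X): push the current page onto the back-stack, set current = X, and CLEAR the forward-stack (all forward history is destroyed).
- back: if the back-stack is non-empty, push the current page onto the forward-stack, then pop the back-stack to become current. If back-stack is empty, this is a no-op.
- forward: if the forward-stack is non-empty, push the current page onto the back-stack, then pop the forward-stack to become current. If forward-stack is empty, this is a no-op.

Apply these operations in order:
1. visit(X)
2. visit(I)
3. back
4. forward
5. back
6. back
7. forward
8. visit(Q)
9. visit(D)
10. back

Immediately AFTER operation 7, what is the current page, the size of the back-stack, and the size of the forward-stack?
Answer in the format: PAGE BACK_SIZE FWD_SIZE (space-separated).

After 1 (visit(X)): cur=X back=1 fwd=0
After 2 (visit(I)): cur=I back=2 fwd=0
After 3 (back): cur=X back=1 fwd=1
After 4 (forward): cur=I back=2 fwd=0
After 5 (back): cur=X back=1 fwd=1
After 6 (back): cur=HOME back=0 fwd=2
After 7 (forward): cur=X back=1 fwd=1

X 1 1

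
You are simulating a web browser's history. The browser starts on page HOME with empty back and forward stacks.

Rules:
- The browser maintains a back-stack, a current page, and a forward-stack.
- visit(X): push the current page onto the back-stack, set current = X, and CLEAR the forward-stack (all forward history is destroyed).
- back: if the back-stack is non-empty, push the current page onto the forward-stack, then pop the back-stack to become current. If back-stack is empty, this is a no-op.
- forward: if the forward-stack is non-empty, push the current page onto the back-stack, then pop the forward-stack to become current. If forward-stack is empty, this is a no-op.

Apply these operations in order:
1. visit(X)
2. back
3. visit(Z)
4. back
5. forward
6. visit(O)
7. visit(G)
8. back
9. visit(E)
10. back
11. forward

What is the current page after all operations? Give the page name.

Answer: E

Derivation:
After 1 (visit(X)): cur=X back=1 fwd=0
After 2 (back): cur=HOME back=0 fwd=1
After 3 (visit(Z)): cur=Z back=1 fwd=0
After 4 (back): cur=HOME back=0 fwd=1
After 5 (forward): cur=Z back=1 fwd=0
After 6 (visit(O)): cur=O back=2 fwd=0
After 7 (visit(G)): cur=G back=3 fwd=0
After 8 (back): cur=O back=2 fwd=1
After 9 (visit(E)): cur=E back=3 fwd=0
After 10 (back): cur=O back=2 fwd=1
After 11 (forward): cur=E back=3 fwd=0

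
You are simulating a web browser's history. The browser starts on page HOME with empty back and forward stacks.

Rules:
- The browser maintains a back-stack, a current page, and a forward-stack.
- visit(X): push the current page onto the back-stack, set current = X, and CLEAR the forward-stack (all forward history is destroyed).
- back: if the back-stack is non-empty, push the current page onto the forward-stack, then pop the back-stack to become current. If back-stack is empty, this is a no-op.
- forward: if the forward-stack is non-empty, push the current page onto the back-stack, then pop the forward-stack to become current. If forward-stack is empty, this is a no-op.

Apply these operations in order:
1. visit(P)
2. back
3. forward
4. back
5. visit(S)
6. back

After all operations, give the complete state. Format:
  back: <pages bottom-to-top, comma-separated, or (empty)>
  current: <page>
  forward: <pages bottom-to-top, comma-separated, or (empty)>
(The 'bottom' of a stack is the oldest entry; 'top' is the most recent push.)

Answer: back: (empty)
current: HOME
forward: S

Derivation:
After 1 (visit(P)): cur=P back=1 fwd=0
After 2 (back): cur=HOME back=0 fwd=1
After 3 (forward): cur=P back=1 fwd=0
After 4 (back): cur=HOME back=0 fwd=1
After 5 (visit(S)): cur=S back=1 fwd=0
After 6 (back): cur=HOME back=0 fwd=1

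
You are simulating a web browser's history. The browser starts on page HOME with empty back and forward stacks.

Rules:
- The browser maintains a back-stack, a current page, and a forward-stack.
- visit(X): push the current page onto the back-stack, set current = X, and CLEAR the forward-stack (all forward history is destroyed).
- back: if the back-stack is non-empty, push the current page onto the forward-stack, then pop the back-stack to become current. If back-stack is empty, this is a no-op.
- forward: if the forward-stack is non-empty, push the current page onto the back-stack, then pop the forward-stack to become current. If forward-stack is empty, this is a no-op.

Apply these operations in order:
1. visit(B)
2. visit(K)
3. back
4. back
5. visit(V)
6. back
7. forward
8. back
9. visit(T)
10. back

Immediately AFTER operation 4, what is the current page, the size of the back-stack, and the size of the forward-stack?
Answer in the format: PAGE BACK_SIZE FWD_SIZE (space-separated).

After 1 (visit(B)): cur=B back=1 fwd=0
After 2 (visit(K)): cur=K back=2 fwd=0
After 3 (back): cur=B back=1 fwd=1
After 4 (back): cur=HOME back=0 fwd=2

HOME 0 2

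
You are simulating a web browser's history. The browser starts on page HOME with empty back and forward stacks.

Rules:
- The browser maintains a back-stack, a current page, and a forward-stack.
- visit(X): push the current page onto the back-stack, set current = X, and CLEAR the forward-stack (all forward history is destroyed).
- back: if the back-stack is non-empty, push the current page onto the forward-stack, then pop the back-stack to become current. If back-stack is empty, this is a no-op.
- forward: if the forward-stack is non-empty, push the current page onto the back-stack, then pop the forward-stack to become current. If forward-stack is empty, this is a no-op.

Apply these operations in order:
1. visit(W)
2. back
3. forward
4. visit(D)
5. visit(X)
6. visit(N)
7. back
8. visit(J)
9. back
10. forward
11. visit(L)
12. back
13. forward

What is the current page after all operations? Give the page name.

After 1 (visit(W)): cur=W back=1 fwd=0
After 2 (back): cur=HOME back=0 fwd=1
After 3 (forward): cur=W back=1 fwd=0
After 4 (visit(D)): cur=D back=2 fwd=0
After 5 (visit(X)): cur=X back=3 fwd=0
After 6 (visit(N)): cur=N back=4 fwd=0
After 7 (back): cur=X back=3 fwd=1
After 8 (visit(J)): cur=J back=4 fwd=0
After 9 (back): cur=X back=3 fwd=1
After 10 (forward): cur=J back=4 fwd=0
After 11 (visit(L)): cur=L back=5 fwd=0
After 12 (back): cur=J back=4 fwd=1
After 13 (forward): cur=L back=5 fwd=0

Answer: L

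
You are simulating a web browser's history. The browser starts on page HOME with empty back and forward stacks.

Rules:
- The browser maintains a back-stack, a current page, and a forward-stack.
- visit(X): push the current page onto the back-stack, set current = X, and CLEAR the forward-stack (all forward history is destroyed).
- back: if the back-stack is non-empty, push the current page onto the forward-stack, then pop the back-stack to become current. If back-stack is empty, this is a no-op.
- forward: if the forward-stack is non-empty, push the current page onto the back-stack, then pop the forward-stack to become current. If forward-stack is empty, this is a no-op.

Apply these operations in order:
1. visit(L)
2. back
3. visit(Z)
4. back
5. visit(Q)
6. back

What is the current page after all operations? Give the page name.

Answer: HOME

Derivation:
After 1 (visit(L)): cur=L back=1 fwd=0
After 2 (back): cur=HOME back=0 fwd=1
After 3 (visit(Z)): cur=Z back=1 fwd=0
After 4 (back): cur=HOME back=0 fwd=1
After 5 (visit(Q)): cur=Q back=1 fwd=0
After 6 (back): cur=HOME back=0 fwd=1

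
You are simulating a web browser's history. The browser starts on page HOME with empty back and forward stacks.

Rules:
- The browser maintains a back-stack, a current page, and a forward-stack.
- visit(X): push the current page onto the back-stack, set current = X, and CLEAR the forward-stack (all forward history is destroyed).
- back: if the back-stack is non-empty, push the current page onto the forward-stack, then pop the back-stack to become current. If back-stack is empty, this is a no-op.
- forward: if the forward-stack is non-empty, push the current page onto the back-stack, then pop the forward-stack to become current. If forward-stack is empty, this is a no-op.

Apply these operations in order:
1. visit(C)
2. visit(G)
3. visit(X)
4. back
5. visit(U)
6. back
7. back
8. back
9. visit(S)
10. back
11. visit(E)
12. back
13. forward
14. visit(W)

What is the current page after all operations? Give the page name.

Answer: W

Derivation:
After 1 (visit(C)): cur=C back=1 fwd=0
After 2 (visit(G)): cur=G back=2 fwd=0
After 3 (visit(X)): cur=X back=3 fwd=0
After 4 (back): cur=G back=2 fwd=1
After 5 (visit(U)): cur=U back=3 fwd=0
After 6 (back): cur=G back=2 fwd=1
After 7 (back): cur=C back=1 fwd=2
After 8 (back): cur=HOME back=0 fwd=3
After 9 (visit(S)): cur=S back=1 fwd=0
After 10 (back): cur=HOME back=0 fwd=1
After 11 (visit(E)): cur=E back=1 fwd=0
After 12 (back): cur=HOME back=0 fwd=1
After 13 (forward): cur=E back=1 fwd=0
After 14 (visit(W)): cur=W back=2 fwd=0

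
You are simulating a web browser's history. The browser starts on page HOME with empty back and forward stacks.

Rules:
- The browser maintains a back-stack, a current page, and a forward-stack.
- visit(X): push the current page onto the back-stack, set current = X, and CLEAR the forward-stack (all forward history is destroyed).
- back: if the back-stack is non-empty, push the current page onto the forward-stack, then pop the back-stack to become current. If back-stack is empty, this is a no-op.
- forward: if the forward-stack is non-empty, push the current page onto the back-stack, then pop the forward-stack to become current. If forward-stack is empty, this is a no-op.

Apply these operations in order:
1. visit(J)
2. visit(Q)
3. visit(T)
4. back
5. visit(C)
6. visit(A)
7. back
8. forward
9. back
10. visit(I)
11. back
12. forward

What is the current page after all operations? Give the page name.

After 1 (visit(J)): cur=J back=1 fwd=0
After 2 (visit(Q)): cur=Q back=2 fwd=0
After 3 (visit(T)): cur=T back=3 fwd=0
After 4 (back): cur=Q back=2 fwd=1
After 5 (visit(C)): cur=C back=3 fwd=0
After 6 (visit(A)): cur=A back=4 fwd=0
After 7 (back): cur=C back=3 fwd=1
After 8 (forward): cur=A back=4 fwd=0
After 9 (back): cur=C back=3 fwd=1
After 10 (visit(I)): cur=I back=4 fwd=0
After 11 (back): cur=C back=3 fwd=1
After 12 (forward): cur=I back=4 fwd=0

Answer: I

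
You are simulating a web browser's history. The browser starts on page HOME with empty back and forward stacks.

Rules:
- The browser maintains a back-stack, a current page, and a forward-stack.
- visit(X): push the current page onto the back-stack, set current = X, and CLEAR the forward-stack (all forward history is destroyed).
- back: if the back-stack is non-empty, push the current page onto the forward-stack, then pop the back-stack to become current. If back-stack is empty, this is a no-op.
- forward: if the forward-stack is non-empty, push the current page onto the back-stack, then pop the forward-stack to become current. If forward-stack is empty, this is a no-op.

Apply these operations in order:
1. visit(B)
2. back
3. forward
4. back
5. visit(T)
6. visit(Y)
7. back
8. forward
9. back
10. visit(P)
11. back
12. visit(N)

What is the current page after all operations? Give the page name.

After 1 (visit(B)): cur=B back=1 fwd=0
After 2 (back): cur=HOME back=0 fwd=1
After 3 (forward): cur=B back=1 fwd=0
After 4 (back): cur=HOME back=0 fwd=1
After 5 (visit(T)): cur=T back=1 fwd=0
After 6 (visit(Y)): cur=Y back=2 fwd=0
After 7 (back): cur=T back=1 fwd=1
After 8 (forward): cur=Y back=2 fwd=0
After 9 (back): cur=T back=1 fwd=1
After 10 (visit(P)): cur=P back=2 fwd=0
After 11 (back): cur=T back=1 fwd=1
After 12 (visit(N)): cur=N back=2 fwd=0

Answer: N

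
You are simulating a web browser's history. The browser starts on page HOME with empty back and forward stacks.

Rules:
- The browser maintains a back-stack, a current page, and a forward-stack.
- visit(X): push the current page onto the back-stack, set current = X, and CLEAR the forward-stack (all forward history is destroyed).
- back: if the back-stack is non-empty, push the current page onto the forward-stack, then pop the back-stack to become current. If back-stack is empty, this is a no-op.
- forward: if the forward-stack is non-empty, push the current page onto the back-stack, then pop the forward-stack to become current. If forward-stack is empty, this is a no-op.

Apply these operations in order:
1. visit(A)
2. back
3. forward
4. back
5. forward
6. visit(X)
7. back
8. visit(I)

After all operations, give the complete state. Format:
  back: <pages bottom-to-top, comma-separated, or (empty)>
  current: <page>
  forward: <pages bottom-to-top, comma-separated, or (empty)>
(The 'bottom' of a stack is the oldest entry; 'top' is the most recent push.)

Answer: back: HOME,A
current: I
forward: (empty)

Derivation:
After 1 (visit(A)): cur=A back=1 fwd=0
After 2 (back): cur=HOME back=0 fwd=1
After 3 (forward): cur=A back=1 fwd=0
After 4 (back): cur=HOME back=0 fwd=1
After 5 (forward): cur=A back=1 fwd=0
After 6 (visit(X)): cur=X back=2 fwd=0
After 7 (back): cur=A back=1 fwd=1
After 8 (visit(I)): cur=I back=2 fwd=0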